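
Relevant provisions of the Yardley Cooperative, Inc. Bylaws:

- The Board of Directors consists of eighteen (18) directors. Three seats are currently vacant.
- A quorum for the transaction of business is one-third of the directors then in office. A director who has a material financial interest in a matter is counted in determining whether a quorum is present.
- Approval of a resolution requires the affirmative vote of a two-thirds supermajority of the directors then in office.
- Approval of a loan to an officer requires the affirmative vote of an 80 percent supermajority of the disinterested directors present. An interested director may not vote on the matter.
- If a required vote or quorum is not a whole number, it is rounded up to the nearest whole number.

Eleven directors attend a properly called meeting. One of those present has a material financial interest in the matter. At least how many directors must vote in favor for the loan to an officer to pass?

8

The loan to an officer requires four-fifths of the disinterested directors present (11 − 1 = 10).
4/5 of 10 = 8.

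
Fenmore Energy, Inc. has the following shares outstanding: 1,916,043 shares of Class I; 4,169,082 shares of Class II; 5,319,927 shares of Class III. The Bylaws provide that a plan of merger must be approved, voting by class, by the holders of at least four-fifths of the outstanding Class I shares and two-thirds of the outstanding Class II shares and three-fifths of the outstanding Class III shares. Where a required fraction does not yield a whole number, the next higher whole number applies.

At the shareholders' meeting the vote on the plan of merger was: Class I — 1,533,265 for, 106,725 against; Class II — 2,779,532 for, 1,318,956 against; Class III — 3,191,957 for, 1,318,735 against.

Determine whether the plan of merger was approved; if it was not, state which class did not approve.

Class I: 4/5 of 1916043 = 1532834.40, rounded up to 1532835; 1,532,835 required, 1,533,265 in favor — approved.
Class II: 2/3 of 4169082 = 2779388; 2,779,388 required, 2,779,532 in favor — approved.
Class III: 3/5 of 5319927 = 3191956.20, rounded up to 3191957; 3,191,957 required, 3,191,957 in favor — approved.

Approved — every class gave the required vote.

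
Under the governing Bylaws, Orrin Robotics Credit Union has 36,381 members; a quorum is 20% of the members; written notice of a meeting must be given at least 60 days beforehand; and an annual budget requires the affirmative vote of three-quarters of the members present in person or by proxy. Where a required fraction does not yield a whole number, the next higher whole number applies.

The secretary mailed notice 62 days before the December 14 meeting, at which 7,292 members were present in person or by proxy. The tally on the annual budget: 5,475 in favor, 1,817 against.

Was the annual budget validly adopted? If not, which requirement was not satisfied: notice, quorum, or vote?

Notice: 62 days given; 60 required. Satisfied.
Quorum: 20% of 36,381 = 7,276.20, rounded up to 7,277; 7,292 present. Satisfied.
Vote: requires three-fourths of those present (7,292); 3/4 of 7292 = 5469, so 5,469 needed; 5,475 in favor. Satisfied.

Valid — all requirements satisfied.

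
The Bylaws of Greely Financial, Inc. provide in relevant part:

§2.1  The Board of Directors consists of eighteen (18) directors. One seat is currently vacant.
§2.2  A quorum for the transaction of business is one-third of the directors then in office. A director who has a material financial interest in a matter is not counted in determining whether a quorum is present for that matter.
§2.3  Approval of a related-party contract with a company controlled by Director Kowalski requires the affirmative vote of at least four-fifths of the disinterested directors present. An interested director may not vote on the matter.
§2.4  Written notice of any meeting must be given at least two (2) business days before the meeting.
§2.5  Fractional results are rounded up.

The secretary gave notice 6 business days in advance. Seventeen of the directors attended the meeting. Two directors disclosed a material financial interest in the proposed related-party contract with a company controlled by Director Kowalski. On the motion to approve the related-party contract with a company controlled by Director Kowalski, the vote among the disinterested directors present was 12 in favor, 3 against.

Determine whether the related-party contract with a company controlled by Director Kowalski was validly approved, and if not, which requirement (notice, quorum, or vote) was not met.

Notice: 6 business days given; 2 required (6 ≥ 2). Satisfied.
Quorum: 17 present, but the 2 interested directors do not count, leaving 15. Quorum is 6. Satisfied.
Vote: the related-party contract with a company controlled by Director Kowalski requires four-fifths of the disinterested directors present (17 − 2 = 15). 4/5 of 15 = 12, so 12 affirmative votes are needed; 12 voted in favor. Satisfied.

Valid — all requirements satisfied.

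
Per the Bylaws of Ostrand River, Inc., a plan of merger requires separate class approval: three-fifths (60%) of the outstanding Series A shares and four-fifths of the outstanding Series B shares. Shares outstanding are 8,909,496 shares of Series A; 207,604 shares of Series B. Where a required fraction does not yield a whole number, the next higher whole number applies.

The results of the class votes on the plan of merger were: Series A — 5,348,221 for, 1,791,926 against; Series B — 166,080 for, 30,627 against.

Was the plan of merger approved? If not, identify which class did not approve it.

Not approved — the Series B shares did not give the required vote.

Series A: 3/5 of 8909496 = 5345697.60, rounded up to 5345698; 5,345,698 required, 5,348,221 in favor — approved.
Series B: 4/5 of 207604 = 166083.20, rounded up to 166084; 166,084 required, 166,080 in favor — not approved.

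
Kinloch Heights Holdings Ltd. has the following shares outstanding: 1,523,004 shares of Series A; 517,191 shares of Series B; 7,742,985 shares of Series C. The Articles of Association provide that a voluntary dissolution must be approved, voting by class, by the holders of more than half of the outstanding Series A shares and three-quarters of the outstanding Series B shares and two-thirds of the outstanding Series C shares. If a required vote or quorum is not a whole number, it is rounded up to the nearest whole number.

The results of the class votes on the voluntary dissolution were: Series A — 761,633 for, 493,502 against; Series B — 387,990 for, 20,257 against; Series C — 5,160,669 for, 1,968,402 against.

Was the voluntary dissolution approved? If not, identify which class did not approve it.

Not approved — the Series C shares did not give the required vote.

Series A: a majority of 1523004 is 761503; 761,503 required, 761,633 in favor — approved.
Series B: 3/4 of 517191 = 387893.25, rounded up to 387894; 387,894 required, 387,990 in favor — approved.
Series C: 2/3 of 7742985 = 5161990; 5,161,990 required, 5,160,669 in favor — not approved.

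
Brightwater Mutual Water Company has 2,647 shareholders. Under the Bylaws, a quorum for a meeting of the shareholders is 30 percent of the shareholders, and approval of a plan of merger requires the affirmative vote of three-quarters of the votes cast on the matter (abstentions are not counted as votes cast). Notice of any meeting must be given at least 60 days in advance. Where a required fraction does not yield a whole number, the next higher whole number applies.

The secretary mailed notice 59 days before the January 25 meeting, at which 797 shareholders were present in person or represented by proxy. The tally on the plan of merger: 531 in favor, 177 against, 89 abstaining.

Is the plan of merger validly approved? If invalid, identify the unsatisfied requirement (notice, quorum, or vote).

Notice: 59 days given; 60 required. Not satisfied.
Quorum: 30% of 2,647 = 794.10, rounded up to 795; 797 present. Satisfied.
Vote: requires three-fourths of the votes cast (797 − 89 abstaining = 708); 3/4 of 708 = 531, so 531 needed; 531 in favor. Satisfied.

Invalid — notice requirement not satisfied.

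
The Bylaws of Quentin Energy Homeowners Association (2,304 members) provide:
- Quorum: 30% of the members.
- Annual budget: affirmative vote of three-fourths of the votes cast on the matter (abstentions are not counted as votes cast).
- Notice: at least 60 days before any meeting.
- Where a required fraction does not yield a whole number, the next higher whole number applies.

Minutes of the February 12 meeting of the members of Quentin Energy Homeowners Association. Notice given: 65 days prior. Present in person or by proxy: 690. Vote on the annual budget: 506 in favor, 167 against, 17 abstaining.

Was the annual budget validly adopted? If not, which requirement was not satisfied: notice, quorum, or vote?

Invalid — quorum requirement not satisfied.

Notice: 65 days given; 60 required. Satisfied.
Quorum: 30% of 2,304 = 691.20, rounded up to 692; 690 present. Not satisfied.
Vote: requires three-fourths of the votes cast (690 − 17 abstaining = 673); 3/4 of 673 = 504.75, rounded up to 505, so 505 needed; 506 in favor. Satisfied.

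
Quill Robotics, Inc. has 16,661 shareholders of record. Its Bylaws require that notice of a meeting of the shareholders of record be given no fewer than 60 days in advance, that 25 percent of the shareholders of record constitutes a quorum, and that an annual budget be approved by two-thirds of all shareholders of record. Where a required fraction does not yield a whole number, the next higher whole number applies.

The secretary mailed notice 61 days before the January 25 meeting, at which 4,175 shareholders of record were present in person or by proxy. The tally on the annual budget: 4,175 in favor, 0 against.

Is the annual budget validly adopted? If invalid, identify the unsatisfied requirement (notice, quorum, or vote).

Invalid — vote requirement not satisfied.

Notice: 61 days given; 60 required. Satisfied.
Quorum: 25% of 16,661 = 4,165.25, rounded up to 4,166; 4,175 present. Satisfied.
Vote: requires two-thirds of all shareholders of record (16,661); 2/3 of 16661 = 11107.33, rounded up to 11108, so 11,108 needed; 4,175 in favor. Not satisfied.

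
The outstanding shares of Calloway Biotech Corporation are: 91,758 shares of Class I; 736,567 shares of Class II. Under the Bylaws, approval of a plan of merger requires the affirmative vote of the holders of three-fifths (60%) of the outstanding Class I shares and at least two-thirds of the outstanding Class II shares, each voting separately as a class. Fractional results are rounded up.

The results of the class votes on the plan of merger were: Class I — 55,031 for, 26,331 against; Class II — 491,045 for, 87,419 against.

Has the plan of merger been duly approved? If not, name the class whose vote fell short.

Not approved — the Class I shares did not give the required vote.

Class I: 3/5 of 91758 = 55054.80, rounded up to 55055; 55,055 required, 55,031 in favor — not approved.
Class II: 2/3 of 736567 = 491044.67, rounded up to 491045; 491,045 required, 491,045 in favor — approved.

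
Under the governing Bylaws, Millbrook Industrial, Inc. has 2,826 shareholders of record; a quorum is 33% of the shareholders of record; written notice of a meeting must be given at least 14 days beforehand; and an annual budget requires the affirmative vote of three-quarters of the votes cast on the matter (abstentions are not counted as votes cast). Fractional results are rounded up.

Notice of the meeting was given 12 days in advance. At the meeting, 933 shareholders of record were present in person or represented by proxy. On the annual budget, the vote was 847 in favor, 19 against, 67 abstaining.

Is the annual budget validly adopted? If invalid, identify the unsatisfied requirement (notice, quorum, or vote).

Notice: 12 days given; 14 required. Not satisfied.
Quorum: 33% of 2,826 = 932.58, rounded up to 933; 933 present. Satisfied.
Vote: requires three-fourths of the votes cast (933 − 67 abstaining = 866); 3/4 of 866 = 649.50, rounded up to 650, so 650 needed; 847 in favor. Satisfied.

Invalid — notice requirement not satisfied.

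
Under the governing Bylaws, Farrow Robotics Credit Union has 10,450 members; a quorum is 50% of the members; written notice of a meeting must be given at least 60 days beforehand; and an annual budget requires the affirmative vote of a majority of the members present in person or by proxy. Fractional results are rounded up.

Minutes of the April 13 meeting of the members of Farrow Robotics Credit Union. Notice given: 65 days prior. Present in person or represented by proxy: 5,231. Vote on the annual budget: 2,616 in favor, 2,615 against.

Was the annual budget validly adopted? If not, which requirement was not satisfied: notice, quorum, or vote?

Valid — all requirements satisfied.

Notice: 65 days given; 60 required. Satisfied.
Quorum: 50% of 10,450 = 5,225; 5,231 present. Satisfied.
Vote: requires a majority of those present (5,231); a majority of 5231 is 2616, so 2,616 needed; 2,616 in favor. Satisfied.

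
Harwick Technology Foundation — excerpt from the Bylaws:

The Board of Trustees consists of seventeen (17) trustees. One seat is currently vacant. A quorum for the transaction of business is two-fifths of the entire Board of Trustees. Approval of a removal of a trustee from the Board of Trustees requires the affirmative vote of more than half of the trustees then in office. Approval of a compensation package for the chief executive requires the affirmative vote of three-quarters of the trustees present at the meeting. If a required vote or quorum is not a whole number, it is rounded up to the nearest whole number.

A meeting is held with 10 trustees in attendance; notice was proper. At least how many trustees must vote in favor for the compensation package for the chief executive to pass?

The compensation package for the chief executive requires three-fourths of the trustees present (10).
3/4 of 10 = 7.50, rounded up to 8.

8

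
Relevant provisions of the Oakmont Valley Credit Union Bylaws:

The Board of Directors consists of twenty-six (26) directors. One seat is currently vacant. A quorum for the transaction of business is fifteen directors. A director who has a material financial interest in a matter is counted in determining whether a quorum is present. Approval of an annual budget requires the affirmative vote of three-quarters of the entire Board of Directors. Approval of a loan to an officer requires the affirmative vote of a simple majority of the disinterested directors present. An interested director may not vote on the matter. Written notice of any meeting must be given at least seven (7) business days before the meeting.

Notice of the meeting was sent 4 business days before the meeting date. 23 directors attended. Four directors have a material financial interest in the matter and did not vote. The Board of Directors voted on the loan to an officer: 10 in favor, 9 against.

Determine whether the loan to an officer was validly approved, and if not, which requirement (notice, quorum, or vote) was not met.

Invalid — notice requirement not satisfied.

Notice: 4 business days given; 7 required (4 < 7). Not satisfied.
Quorum: 23 present (interested directors count toward quorum); quorum is 15. Satisfied.
Vote: the loan to an officer requires a majority of the disinterested directors present (23 − 4 = 19). A majority of 19 is 10, so 10 affirmative votes are needed; 10 voted in favor. Satisfied.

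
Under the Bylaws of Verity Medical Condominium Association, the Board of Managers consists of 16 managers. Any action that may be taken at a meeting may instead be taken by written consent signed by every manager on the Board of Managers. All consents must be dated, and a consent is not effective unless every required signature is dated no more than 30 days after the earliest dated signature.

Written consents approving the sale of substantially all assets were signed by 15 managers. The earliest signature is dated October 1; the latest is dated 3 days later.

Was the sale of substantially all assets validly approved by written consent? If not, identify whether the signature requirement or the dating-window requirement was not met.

Not effective — insufficient signatures.

Signatures required: all of 16 — unanimous means all 16, so 16 needed; 15 signed. Insufficient.
Dating window: the latest signature is 3 days after the earliest; the limit is 30 days. Within the window.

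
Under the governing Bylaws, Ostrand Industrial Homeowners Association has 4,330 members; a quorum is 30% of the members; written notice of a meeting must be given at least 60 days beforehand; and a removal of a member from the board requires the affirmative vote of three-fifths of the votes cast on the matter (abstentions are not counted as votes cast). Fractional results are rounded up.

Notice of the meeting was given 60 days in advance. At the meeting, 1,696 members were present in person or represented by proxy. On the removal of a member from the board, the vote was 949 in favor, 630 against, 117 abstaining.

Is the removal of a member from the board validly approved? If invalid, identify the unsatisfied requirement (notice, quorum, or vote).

Notice: 60 days given; 60 required. Satisfied.
Quorum: 30% of 4,330 = 1,299; 1,696 present. Satisfied.
Vote: requires three-fifths of the votes cast (1,696 − 117 abstaining = 1,579); 3/5 of 1579 = 947.40, rounded up to 948, so 948 needed; 949 in favor. Satisfied.

Valid — all requirements satisfied.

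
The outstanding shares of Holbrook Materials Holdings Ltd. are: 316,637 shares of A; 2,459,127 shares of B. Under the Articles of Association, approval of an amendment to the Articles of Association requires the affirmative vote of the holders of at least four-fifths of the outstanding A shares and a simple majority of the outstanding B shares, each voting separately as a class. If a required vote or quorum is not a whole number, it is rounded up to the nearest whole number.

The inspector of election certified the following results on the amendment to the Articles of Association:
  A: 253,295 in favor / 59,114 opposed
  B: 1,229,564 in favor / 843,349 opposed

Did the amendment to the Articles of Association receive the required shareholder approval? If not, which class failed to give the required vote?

A: 4/5 of 316637 = 253309.60, rounded up to 253310; 253,310 required, 253,295 in favor — not approved.
B: a majority of 2459127 is 1229564; 1,229,564 required, 1,229,564 in favor — approved.

Not approved — the A shares did not give the required vote.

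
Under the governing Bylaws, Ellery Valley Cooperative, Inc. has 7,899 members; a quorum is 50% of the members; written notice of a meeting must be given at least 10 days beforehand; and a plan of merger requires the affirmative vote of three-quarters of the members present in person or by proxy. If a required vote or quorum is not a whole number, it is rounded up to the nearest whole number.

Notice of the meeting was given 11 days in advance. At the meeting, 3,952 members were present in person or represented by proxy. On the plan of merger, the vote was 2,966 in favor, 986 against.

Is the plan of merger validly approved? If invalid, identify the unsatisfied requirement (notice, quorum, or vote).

Notice: 11 days given; 10 required. Satisfied.
Quorum: 50% of 7,899 = 3,949.50, rounded up to 3,950; 3,952 present. Satisfied.
Vote: requires three-fourths of those present (3,952); 3/4 of 3952 = 2964, so 2,964 needed; 2,966 in favor. Satisfied.

Valid — all requirements satisfied.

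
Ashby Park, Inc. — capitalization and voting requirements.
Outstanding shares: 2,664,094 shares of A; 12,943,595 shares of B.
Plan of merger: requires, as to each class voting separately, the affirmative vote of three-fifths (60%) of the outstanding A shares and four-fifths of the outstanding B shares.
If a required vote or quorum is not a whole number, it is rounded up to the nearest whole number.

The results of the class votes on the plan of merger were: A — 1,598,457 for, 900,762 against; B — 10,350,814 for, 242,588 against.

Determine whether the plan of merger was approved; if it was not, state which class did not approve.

A: 3/5 of 2664094 = 1598456.40, rounded up to 1598457; 1,598,457 required, 1,598,457 in favor — approved.
B: 4/5 of 12943595 = 10354876; 10,354,876 required, 10,350,814 in favor — not approved.

Not approved — the B shares did not give the required vote.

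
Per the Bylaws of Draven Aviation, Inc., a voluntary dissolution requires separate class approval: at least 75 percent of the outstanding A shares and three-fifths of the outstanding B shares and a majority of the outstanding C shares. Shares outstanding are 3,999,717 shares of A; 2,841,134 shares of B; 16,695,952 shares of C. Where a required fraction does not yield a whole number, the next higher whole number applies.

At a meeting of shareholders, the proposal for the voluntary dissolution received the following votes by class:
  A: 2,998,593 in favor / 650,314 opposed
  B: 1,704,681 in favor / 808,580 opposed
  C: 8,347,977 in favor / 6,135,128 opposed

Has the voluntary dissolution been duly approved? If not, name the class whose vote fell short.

Not approved — the A shares did not give the required vote.

A: 3/4 of 3999717 = 2999787.75, rounded up to 2999788; 2,999,788 required, 2,998,593 in favor — not approved.
B: 3/5 of 2841134 = 1704680.40, rounded up to 1704681; 1,704,681 required, 1,704,681 in favor — approved.
C: a majority of 16695952 is 8347977; 8,347,977 required, 8,347,977 in favor — approved.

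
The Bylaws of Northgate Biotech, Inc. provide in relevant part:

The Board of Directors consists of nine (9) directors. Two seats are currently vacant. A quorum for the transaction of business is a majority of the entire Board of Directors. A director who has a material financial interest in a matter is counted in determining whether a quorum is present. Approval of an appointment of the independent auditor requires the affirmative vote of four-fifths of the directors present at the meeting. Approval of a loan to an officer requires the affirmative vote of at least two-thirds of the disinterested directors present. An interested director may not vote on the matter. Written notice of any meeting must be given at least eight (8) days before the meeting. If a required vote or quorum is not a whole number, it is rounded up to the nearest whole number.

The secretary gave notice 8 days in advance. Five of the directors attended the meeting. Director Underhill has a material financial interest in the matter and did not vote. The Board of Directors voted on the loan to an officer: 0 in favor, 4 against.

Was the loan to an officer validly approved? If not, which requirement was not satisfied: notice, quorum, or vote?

Notice: 8 days given; 8 required (8 ≥ 8). Satisfied.
Quorum: 5 present (interested directors count toward quorum); quorum is 5. Satisfied.
Vote: the loan to an officer requires two-thirds of the disinterested directors present (5 − 1 = 4). 2/3 of 4 = 2.67, rounded up to 3, so 3 affirmative votes are needed; 0 voted in favor. Not satisfied.

Invalid — vote requirement not satisfied.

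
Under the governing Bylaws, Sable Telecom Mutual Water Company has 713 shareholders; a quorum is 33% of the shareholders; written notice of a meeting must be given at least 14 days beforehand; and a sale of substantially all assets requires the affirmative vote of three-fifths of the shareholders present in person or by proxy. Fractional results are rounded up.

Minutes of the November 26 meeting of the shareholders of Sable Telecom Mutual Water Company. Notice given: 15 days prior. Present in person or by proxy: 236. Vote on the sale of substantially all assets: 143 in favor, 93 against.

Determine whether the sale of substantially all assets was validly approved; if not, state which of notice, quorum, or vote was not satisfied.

Notice: 15 days given; 14 required. Satisfied.
Quorum: 33% of 713 = 235.29, rounded up to 236; 236 present. Satisfied.
Vote: requires three-fifths of those present (236); 3/5 of 236 = 141.60, rounded up to 142, so 142 needed; 143 in favor. Satisfied.

Valid — all requirements satisfied.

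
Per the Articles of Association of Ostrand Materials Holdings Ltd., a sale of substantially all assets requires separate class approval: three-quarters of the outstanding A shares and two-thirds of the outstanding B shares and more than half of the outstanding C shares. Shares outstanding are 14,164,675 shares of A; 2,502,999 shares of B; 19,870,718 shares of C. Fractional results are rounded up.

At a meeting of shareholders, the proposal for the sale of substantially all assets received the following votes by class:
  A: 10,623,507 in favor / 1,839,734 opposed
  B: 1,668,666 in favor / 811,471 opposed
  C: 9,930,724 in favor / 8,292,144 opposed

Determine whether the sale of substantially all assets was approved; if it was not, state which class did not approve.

Not approved — the C shares did not give the required vote.

A: 3/4 of 14164675 = 10623506.25, rounded up to 10623507; 10,623,507 required, 10,623,507 in favor — approved.
B: 2/3 of 2502999 = 1668666; 1,668,666 required, 1,668,666 in favor — approved.
C: a majority of 19870718 is 9935360; 9,935,360 required, 9,930,724 in favor — not approved.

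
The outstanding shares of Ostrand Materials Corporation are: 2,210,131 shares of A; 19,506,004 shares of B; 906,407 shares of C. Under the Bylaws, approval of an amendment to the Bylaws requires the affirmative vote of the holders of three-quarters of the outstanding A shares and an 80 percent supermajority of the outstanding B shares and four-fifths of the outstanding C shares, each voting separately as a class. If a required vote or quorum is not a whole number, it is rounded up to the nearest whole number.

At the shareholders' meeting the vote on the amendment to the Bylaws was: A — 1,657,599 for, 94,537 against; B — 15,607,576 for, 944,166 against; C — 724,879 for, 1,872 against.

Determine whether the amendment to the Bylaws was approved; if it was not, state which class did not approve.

Not approved — the C shares did not give the required vote.

A: 3/4 of 2210131 = 1657598.25, rounded up to 1657599; 1,657,599 required, 1,657,599 in favor — approved.
B: 4/5 of 19506004 = 15604803.20, rounded up to 15604804; 15,604,804 required, 15,607,576 in favor — approved.
C: 4/5 of 906407 = 725125.60, rounded up to 725126; 725,126 required, 724,879 in favor — not approved.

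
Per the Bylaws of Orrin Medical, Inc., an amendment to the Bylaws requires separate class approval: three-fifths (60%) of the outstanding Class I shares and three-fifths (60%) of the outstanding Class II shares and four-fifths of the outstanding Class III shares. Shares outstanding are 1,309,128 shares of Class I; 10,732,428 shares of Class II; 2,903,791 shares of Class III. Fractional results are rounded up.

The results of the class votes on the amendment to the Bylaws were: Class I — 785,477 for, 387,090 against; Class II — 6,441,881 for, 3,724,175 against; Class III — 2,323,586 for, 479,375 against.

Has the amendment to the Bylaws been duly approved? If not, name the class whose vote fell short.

Class I: 3/5 of 1309128 = 785476.80, rounded up to 785477; 785,477 required, 785,477 in favor — approved.
Class II: 3/5 of 10732428 = 6439456.80, rounded up to 6439457; 6,439,457 required, 6,441,881 in favor — approved.
Class III: 4/5 of 2903791 = 2323032.80, rounded up to 2323033; 2,323,033 required, 2,323,586 in favor — approved.

Approved — every class gave the required vote.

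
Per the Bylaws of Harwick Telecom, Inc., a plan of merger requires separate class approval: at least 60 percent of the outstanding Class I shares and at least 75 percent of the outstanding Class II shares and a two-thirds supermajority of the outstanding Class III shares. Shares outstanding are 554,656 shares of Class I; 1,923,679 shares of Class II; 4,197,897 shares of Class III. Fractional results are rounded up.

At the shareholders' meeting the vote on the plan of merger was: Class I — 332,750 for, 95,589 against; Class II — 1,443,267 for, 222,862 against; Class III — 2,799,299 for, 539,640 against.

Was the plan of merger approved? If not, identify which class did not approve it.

Class I: 3/5 of 554656 = 332793.60, rounded up to 332794; 332,794 required, 332,750 in favor — not approved.
Class II: 3/4 of 1923679 = 1442759.25, rounded up to 1442760; 1,442,760 required, 1,443,267 in favor — approved.
Class III: 2/3 of 4197897 = 2798598; 2,798,598 required, 2,799,299 in favor — approved.

Not approved — the Class I shares did not give the required vote.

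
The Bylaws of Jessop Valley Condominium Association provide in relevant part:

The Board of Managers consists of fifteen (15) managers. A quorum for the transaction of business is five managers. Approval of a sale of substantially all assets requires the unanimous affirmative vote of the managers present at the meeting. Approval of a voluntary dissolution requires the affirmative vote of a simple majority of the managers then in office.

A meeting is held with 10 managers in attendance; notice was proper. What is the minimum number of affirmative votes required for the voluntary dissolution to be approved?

8

The voluntary dissolution requires a majority of the managers then in office (15).
A majority of 15 is 8.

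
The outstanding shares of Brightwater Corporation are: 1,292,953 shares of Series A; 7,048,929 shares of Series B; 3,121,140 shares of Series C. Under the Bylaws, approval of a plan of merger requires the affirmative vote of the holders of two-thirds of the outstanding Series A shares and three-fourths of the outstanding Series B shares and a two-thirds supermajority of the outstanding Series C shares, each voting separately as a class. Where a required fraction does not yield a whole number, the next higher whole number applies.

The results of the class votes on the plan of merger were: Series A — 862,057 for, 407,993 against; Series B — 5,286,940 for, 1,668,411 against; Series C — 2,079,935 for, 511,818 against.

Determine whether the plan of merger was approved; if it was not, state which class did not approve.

Not approved — the Series C shares did not give the required vote.

Series A: 2/3 of 1292953 = 861968.67, rounded up to 861969; 861,969 required, 862,057 in favor — approved.
Series B: 3/4 of 7048929 = 5286696.75, rounded up to 5286697; 5,286,697 required, 5,286,940 in favor — approved.
Series C: 2/3 of 3121140 = 2080760; 2,080,760 required, 2,079,935 in favor — not approved.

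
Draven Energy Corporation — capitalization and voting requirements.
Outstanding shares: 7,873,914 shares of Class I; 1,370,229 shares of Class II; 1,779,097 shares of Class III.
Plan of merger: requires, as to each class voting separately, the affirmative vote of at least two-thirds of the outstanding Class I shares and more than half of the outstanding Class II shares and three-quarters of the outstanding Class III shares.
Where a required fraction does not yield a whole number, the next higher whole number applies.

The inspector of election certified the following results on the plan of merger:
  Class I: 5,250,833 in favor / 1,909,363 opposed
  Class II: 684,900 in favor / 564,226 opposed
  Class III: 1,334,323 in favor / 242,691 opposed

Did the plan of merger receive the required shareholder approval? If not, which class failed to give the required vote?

Class I: 2/3 of 7873914 = 5249276; 5,249,276 required, 5,250,833 in favor — approved.
Class II: a majority of 1370229 is 685115; 685,115 required, 684,900 in favor — not approved.
Class III: 3/4 of 1779097 = 1334322.75, rounded up to 1334323; 1,334,323 required, 1,334,323 in favor — approved.

Not approved — the Class II shares did not give the required vote.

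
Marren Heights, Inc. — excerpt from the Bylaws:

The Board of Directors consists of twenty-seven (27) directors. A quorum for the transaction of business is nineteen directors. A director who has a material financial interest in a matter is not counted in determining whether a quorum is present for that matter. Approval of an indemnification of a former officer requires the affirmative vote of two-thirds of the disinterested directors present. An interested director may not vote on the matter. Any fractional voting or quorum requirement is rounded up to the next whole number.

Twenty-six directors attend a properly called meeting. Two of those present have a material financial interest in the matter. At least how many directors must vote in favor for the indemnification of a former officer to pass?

The indemnification of a former officer requires two-thirds of the disinterested directors present (26 − 2 = 24).
2/3 of 24 = 16.

16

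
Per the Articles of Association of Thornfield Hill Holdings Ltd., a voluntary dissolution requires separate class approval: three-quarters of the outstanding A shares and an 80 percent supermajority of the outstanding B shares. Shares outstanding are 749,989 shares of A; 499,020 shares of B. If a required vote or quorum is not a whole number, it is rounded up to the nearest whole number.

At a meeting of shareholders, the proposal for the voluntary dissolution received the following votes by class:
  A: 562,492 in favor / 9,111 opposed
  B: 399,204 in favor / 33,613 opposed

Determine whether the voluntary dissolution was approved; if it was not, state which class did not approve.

Not approved — the B shares did not give the required vote.

A: 3/4 of 749989 = 562491.75, rounded up to 562492; 562,492 required, 562,492 in favor — approved.
B: 4/5 of 499020 = 399216; 399,216 required, 399,204 in favor — not approved.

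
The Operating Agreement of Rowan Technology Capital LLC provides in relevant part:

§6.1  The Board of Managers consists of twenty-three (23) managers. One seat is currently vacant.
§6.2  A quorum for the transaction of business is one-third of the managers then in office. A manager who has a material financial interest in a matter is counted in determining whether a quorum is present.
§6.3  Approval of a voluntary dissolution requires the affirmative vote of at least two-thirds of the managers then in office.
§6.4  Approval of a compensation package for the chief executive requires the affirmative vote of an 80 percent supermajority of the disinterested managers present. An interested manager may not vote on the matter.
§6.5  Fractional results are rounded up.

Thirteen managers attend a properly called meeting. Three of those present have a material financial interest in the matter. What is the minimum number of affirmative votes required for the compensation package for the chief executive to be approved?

8

The compensation package for the chief executive requires four-fifths of the disinterested managers present (13 − 3 = 10).
4/5 of 10 = 8.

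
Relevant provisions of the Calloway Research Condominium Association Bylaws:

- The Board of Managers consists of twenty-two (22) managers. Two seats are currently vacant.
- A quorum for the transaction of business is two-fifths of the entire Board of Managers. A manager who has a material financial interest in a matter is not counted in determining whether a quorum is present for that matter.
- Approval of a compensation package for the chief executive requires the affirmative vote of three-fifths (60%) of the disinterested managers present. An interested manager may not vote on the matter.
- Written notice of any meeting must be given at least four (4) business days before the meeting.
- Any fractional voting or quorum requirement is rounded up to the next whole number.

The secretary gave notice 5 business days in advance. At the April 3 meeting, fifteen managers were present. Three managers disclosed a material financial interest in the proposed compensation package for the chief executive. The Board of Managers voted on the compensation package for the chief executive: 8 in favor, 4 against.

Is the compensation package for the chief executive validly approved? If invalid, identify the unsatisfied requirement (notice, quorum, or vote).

Notice: 5 business days given; 4 required (5 ≥ 4). Satisfied.
Quorum: 15 present, but the 3 interested managers do not count, leaving 12. Quorum is 9. Satisfied.
Vote: the compensation package for the chief executive requires three-fifths of the disinterested managers present (15 − 3 = 12). 3/5 of 12 = 7.20, rounded up to 8, so 8 affirmative votes are needed; 8 voted in favor. Satisfied.

Valid — all requirements satisfied.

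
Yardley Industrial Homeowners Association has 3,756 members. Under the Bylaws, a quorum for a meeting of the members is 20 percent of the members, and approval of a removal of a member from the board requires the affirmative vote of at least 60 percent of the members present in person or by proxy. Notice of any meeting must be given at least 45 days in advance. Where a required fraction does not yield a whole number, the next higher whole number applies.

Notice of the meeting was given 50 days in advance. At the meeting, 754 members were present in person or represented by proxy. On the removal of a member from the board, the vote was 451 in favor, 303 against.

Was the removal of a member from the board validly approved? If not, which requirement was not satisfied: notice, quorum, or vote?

Invalid — vote requirement not satisfied.

Notice: 50 days given; 45 required. Satisfied.
Quorum: 20% of 3,756 = 751.20, rounded up to 752; 754 present. Satisfied.
Vote: requires three-fifths of those present (754); 3/5 of 754 = 452.40, rounded up to 453, so 453 needed; 451 in favor. Not satisfied.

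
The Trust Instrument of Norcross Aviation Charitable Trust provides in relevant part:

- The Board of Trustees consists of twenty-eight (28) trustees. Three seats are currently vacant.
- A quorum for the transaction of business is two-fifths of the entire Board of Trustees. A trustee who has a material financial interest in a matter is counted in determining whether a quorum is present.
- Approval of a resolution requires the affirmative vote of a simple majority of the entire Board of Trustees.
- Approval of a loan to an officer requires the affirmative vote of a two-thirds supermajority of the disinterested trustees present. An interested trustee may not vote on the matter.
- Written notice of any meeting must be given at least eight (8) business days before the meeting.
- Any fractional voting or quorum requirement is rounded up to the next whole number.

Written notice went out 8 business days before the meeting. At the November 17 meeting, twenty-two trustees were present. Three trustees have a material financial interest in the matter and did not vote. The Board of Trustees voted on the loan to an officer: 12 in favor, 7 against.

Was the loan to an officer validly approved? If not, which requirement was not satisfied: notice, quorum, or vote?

Invalid — vote requirement not satisfied.

Notice: 8 business days given; 8 required (8 ≥ 8). Satisfied.
Quorum: 22 present (interested trustees count toward quorum); quorum is 12. Satisfied.
Vote: the loan to an officer requires two-thirds of the disinterested trustees present (22 − 3 = 19). 2/3 of 19 = 12.67, rounded up to 13, so 13 affirmative votes are needed; 12 voted in favor. Not satisfied.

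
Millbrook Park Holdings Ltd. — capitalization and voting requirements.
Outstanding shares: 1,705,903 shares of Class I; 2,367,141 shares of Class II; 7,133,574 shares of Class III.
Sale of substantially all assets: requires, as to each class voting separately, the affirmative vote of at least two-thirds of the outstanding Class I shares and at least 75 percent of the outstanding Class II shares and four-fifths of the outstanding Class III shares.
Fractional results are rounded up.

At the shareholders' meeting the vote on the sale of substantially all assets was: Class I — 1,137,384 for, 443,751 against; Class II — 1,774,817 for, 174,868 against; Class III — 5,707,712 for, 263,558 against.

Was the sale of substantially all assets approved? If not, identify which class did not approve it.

Not approved — the Class II shares did not give the required vote.

Class I: 2/3 of 1705903 = 1137268.67, rounded up to 1137269; 1,137,269 required, 1,137,384 in favor — approved.
Class II: 3/4 of 2367141 = 1775355.75, rounded up to 1775356; 1,775,356 required, 1,774,817 in favor — not approved.
Class III: 4/5 of 7133574 = 5706859.20, rounded up to 5706860; 5,706,860 required, 5,707,712 in favor — approved.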